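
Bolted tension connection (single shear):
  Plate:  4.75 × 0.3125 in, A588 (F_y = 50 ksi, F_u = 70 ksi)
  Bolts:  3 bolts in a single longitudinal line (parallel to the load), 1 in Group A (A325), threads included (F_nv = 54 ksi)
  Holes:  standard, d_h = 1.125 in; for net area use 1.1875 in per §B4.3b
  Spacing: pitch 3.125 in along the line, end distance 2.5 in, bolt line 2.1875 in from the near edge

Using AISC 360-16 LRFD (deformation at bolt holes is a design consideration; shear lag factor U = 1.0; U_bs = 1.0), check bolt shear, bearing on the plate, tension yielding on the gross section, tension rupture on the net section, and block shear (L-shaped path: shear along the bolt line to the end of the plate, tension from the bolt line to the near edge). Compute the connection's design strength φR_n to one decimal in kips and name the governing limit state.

Bolt shear: A_b = π(1)²/4 = 0.7854 in². φR_n = 0.75 × 54 × 0.7854 × 3 × 1 = 95.4 kips.
Bearing (0.3125 in plate, F_u = 70 ksi): end bolts L_c = 2.5 − 1.125/2 = 1.9375, R_n = min(1.2×1.9375×0.3125×70, 2.4×1×0.3125×70) = 50.859 kips/bolt; interior L_c = 3.125 − 1.125 = 2, R_n = 52.5 kips/bolt. φR_n = 0.75 × (1×50.859 + 2×52.5) = 116.9 kips.
Tension yield (gross): A_g = 4.75×0.3125 = 1.4844 in². φR_n = 0.90 × 50 × 1.4844 = 66.8 kips.
Tension rupture (net): A_n = (4.75 − 1×1.1875)×0.3125 = 1.1133 in² (U = 1.0, A_e = A_n). φR_n = 0.75 × 70 × 1.1133 = 58.4 kips.
Block shear: shear path 1×[2.5+2×3.125] = 1×8.75 in, A_gv = 2.7344, A_nv = 1×(8.75 − 2.5×1.1875)×0.3125 = 1.8066 in²; tension to near edge: (2.1875 − 0.5×1.1875)×0.3125 = 0.49805 in². R_n = min(0.6×70×1.8066, 0.6×50×2.7344) + 1.0×70×0.49805 = min(75.877, 82.032) + 34.864 = 110.74 kips. φR_n = 0.75 × 110.74 = 83.1 kips.
Governing: min(95.4, 116.9, 66.8, 58.4, 83.1) = 58.4 kips → net-section rupture.

58.4 kips (net-section rupture governs)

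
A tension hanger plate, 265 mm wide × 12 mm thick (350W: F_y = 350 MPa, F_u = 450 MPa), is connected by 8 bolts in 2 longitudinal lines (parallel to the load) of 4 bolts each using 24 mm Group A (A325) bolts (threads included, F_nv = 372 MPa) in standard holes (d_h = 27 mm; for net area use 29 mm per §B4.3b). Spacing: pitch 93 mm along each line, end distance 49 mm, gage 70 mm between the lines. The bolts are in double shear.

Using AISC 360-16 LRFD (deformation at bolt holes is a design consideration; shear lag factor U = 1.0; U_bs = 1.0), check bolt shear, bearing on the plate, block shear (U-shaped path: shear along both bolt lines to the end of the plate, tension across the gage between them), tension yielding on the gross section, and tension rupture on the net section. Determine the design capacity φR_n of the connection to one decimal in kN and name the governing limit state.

838.4 kN (net-section rupture governs)

Bolt shear: A_b = π(24)²/4 = 452.39 mm². φR_n = 0.75 × 372 × 452.39 × 8 × 2 = 2019.5 kN.
Bearing (12 mm plate, F_u = 450 MPa): end bolts L_c = 49 − 27/2 = 35.5, R_n = min(1.2×35.5×12×450, 2.4×24×12×450) = 230.04 kN/bolt; interior L_c = 93 − 27 = 66, R_n = 311.04 kN/bolt. φR_n = 0.75 × (2×230.04 + 6×311.04) = 1744.7 kN.
Block shear: shear path 2×[49+3×93] = 2×328 mm, A_gv = 7872, A_nv = 2×(328 − 3.5×29)×12 = 5436 mm²; tension across gage: (70 − 1×29)×12 = 492 mm². R_n = min(0.6×450×5436, 0.6×350×7872) + 1.0×450×492 = min(1467.7, 1653.1) + 221.4 = 1689.1 kN. φR_n = 0.75 × 1689.1 = 1266.8 kN.
Tension yield (gross): A_g = 265×12 = 3180 mm². φR_n = 0.90 × 350 × 3180 = 1001.7 kN.
Tension rupture (net): A_n = (265 − 2×29)×12 = 2484 mm² (U = 1.0, A_e = A_n). φR_n = 0.75 × 450 × 2484 = 838.4 kN.
Governing: min(2019.5, 1744.7, 1266.8, 1001.7, 838.4) = 838.4 kN → net-section rupture.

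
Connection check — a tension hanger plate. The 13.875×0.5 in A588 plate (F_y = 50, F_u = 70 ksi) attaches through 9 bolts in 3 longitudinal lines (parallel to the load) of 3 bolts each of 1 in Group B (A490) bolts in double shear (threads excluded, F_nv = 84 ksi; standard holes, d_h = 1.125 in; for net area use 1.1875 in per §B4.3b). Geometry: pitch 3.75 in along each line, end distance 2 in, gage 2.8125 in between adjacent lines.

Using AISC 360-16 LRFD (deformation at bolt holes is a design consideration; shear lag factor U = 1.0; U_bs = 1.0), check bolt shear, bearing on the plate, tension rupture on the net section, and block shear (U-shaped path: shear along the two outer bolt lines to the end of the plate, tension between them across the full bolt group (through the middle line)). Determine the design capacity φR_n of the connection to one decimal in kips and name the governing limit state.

270.7 kips (net-section rupture governs)

Bolt shear: A_b = π(1)²/4 = 0.7854 in². φR_n = 0.75 × 84 × 0.7854 × 9 × 2 = 890.6 kips.
Bearing (0.5 in plate, F_u = 70 ksi): end bolts L_c = 2 − 1.125/2 = 1.4375, R_n = min(1.2×1.4375×0.5×70, 2.4×1×0.5×70) = 60.375 kips/bolt; interior L_c = 3.75 − 1.125 = 2.625, R_n = 84 kips/bolt. φR_n = 0.75 × (3×60.375 + 6×84) = 513.8 kips.
Tension rupture (net): A_n = (13.875 − 3×1.1875)×0.5 = 5.1563 in² (U = 1.0, A_e = A_n). φR_n = 0.75 × 70 × 5.1563 = 270.7 kips.
Block shear: shear path 2×[2+2×3.75] = 2×9.5 in, A_gv = 9.5, A_nv = 2×(9.5 − 2.5×1.1875)×0.5 = 6.5313 in²; tension across gage: (5.625 − 2×1.1875)×0.5 = 1.625 in². R_n = min(0.6×70×6.5313, 0.6×50×9.5) + 1.0×70×1.625 = min(274.31, 285) + 113.75 = 388.06 kips. φR_n = 0.75 × 388.06 = 291.0 kips.
Governing: min(890.6, 513.8, 270.7, 291.0) = 270.7 kips → net-section rupture.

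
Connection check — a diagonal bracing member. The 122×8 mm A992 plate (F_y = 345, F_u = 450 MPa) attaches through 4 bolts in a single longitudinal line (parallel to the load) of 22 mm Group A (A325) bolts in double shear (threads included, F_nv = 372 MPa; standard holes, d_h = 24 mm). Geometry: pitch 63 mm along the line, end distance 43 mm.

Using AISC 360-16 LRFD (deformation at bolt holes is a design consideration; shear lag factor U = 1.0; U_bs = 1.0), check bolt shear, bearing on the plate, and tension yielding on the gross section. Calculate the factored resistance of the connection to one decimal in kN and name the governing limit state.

Bolt shear: A_b = π(22)²/4 = 380.13 mm². φR_n = 0.75 × 372 × 380.13 × 4 × 2 = 848.5 kN.
Bearing (8 mm plate, F_u = 450 MPa): end bolts L_c = 43 − 24/2 = 31, R_n = min(1.2×31×8×450, 2.4×22×8×450) = 133.92 kN/bolt; interior L_c = 63 − 24 = 39, R_n = 168.48 kN/bolt. φR_n = 0.75 × (1×133.92 + 3×168.48) = 479.5 kN.
Tension yield (gross): A_g = 122×8 = 976 mm². φR_n = 0.90 × 345 × 976 = 303.0 kN.
Governing: min(848.5, 479.5, 303.0) = 303.0 kN → gross-section yield.

303.0 kN (gross-section yield governs)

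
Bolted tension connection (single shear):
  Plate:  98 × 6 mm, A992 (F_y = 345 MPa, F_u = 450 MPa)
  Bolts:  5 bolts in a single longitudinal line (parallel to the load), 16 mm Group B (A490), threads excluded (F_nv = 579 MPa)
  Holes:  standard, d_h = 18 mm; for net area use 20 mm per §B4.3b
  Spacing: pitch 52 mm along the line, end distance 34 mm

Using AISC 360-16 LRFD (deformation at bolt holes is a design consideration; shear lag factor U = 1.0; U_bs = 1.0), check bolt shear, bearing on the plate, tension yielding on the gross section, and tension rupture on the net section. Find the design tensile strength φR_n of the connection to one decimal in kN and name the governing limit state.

158.0 kN (net-section rupture governs)

Bolt shear: A_b = π(16)²/4 = 201.06 mm². φR_n = 0.75 × 579 × 201.06 × 5 × 1 = 436.6 kN.
Bearing (6 mm plate, F_u = 450 MPa): end bolts L_c = 34 − 18/2 = 25, R_n = min(1.2×25×6×450, 2.4×16×6×450) = 81 kN/bolt; interior L_c = 52 − 18 = 34, R_n = 103.68 kN/bolt. φR_n = 0.75 × (1×81 + 4×103.68) = 371.8 kN.
Tension yield (gross): A_g = 98×6 = 588 mm². φR_n = 0.90 × 345 × 588 = 182.6 kN.
Tension rupture (net): A_n = (98 − 1×20)×6 = 468 mm² (U = 1.0, A_e = A_n). φR_n = 0.75 × 450 × 468 = 158.0 kN.
Governing: min(436.6, 371.8, 182.6, 158.0) = 158.0 kN → net-section rupture.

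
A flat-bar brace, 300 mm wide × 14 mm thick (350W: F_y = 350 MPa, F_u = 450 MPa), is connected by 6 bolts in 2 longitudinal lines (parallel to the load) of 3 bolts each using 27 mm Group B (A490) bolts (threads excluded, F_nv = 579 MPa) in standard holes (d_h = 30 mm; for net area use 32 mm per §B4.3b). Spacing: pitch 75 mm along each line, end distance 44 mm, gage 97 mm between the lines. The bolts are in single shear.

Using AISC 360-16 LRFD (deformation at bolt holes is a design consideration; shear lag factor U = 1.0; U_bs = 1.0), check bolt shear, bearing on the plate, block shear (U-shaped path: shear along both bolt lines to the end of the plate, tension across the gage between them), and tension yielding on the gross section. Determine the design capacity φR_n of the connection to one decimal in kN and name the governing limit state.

Bolt shear: A_b = π(27)²/4 = 572.56 mm². φR_n = 0.75 × 579 × 572.56 × 6 × 1 = 1491.8 kN.
Bearing (14 mm plate, F_u = 450 MPa): end bolts L_c = 44 − 30/2 = 29, R_n = min(1.2×29×14×450, 2.4×27×14×450) = 219.24 kN/bolt; interior L_c = 75 − 30 = 45, R_n = 340.2 kN/bolt. φR_n = 0.75 × (2×219.24 + 4×340.2) = 1349.5 kN.
Block shear: shear path 2×[44+2×75] = 2×194 mm, A_gv = 5432, A_nv = 2×(194 − 2.5×32)×14 = 3192 mm²; tension across gage: (97 − 1×32)×14 = 910 mm². R_n = min(0.6×450×3192, 0.6×350×5432) + 1.0×450×910 = min(861.84, 1140.7) + 409.5 = 1271.3 kN. φR_n = 0.75 × 1271.3 = 953.5 kN.
Tension yield (gross): A_g = 300×14 = 4200 mm². φR_n = 0.90 × 350 × 4200 = 1323.0 kN.
Governing: min(1491.8, 1349.5, 953.5, 1323.0) = 953.5 kN → block shear.

953.5 kN (block shear governs)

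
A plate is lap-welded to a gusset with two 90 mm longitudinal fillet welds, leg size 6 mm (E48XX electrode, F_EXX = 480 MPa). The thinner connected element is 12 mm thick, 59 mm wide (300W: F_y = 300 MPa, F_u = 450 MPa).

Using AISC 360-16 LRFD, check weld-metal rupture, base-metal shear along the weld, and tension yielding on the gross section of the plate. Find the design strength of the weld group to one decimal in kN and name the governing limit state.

164.9 kN (weld metal governs)

Weld metal: throat = 0.707×6 = 4.242 mm, L = 2×90 = 180 mm. φR_n = 0.75 × 0.6 × 480 × 4.242 × 180 = 164.9 kN.
Base metal shear (12 mm plate): yield φR_n = 1.0×0.6×300×12×180 = 388.8 kN; rupture φR_n = 0.75×0.6×450×12×180 = 437.4 kN; take 388.8 kN (yield).
Tension yield (gross): A_g = 59×12 = 708 mm². φR_n = 0.90 × 300 × 708 = 191.2 kN.
Governing: min(164.9, 388.8, 191.2) = 164.9 kN → weld metal.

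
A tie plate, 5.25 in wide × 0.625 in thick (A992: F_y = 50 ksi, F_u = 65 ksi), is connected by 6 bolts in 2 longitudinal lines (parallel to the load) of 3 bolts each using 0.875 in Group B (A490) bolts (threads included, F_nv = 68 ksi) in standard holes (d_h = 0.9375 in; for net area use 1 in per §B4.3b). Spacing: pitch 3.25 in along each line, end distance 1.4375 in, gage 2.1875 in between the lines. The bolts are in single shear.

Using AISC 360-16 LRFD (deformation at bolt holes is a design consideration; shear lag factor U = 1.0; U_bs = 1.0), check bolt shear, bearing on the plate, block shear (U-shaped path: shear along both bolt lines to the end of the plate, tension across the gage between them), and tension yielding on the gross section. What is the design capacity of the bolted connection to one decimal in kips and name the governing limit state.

147.7 kips (gross-section yield governs)

Bolt shear: A_b = π(0.875)²/4 = 0.60132 in². φR_n = 0.75 × 68 × 0.60132 × 6 × 1 = 184.0 kips.
Bearing (0.625 in plate, F_u = 65 ksi): end bolts L_c = 1.4375 − 0.9375/2 = 0.96875, R_n = min(1.2×0.96875×0.625×65, 2.4×0.875×0.625×65) = 47.227 kips/bolt; interior L_c = 3.25 − 0.9375 = 2.3125, R_n = 85.313 kips/bolt. φR_n = 0.75 × (2×47.227 + 4×85.313) = 326.8 kips.
Block shear: shear path 2×[1.4375+2×3.25] = 2×7.9375 in, A_gv = 9.9219, A_nv = 2×(7.9375 − 2.5×1)×0.625 = 6.7969 in²; tension across gage: (2.1875 − 1×1)×0.625 = 0.74219 in². R_n = min(0.6×65×6.7969, 0.6×50×9.9219) + 1.0×65×0.74219 = min(265.08, 297.66) + 48.242 = 313.32 kips. φR_n = 0.75 × 313.32 = 235.0 kips.
Tension yield (gross): A_g = 5.25×0.625 = 3.2813 in². φR_n = 0.90 × 50 × 3.2813 = 147.7 kips.
Governing: min(184.0, 326.8, 235.0, 147.7) = 147.7 kips → gross-section yield.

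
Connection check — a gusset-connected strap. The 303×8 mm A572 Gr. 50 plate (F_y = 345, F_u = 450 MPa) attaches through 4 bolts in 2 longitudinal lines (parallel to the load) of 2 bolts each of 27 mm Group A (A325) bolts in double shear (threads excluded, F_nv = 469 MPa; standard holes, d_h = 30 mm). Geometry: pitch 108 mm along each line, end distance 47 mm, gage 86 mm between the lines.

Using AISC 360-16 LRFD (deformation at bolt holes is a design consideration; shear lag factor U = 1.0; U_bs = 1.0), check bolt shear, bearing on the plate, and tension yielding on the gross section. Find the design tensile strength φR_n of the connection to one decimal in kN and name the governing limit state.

Bolt shear: A_b = π(27)²/4 = 572.56 mm². φR_n = 0.75 × 469 × 572.56 × 4 × 2 = 1611.2 kN.
Bearing (8 mm plate, F_u = 450 MPa): end bolts L_c = 47 − 30/2 = 32, R_n = min(1.2×32×8×450, 2.4×27×8×450) = 138.24 kN/bolt; interior L_c = 108 − 30 = 78, R_n = 233.28 kN/bolt. φR_n = 0.75 × (2×138.24 + 2×233.28) = 557.3 kN.
Tension yield (gross): A_g = 303×8 = 2424 mm². φR_n = 0.90 × 345 × 2424 = 752.7 kN.
Governing: min(1611.2, 557.3, 752.7) = 557.3 kN → bearing.

557.3 kN (bearing governs)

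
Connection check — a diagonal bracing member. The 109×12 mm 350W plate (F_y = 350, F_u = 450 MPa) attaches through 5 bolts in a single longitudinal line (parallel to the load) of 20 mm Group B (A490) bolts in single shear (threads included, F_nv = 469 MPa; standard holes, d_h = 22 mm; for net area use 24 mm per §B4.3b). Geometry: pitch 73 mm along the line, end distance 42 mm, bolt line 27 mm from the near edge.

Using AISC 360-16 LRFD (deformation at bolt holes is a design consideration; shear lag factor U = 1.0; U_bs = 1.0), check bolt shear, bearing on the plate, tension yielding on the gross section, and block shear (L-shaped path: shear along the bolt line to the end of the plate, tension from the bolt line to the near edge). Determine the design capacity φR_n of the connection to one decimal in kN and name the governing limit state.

Bolt shear: A_b = π(20)²/4 = 314.16 mm². φR_n = 0.75 × 469 × 314.16 × 5 × 1 = 552.5 kN.
Bearing (12 mm plate, F_u = 450 MPa): end bolts L_c = 42 − 22/2 = 31, R_n = min(1.2×31×12×450, 2.4×20×12×450) = 200.88 kN/bolt; interior L_c = 73 − 22 = 51, R_n = 259.2 kN/bolt. φR_n = 0.75 × (1×200.88 + 4×259.2) = 928.3 kN.
Tension yield (gross): A_g = 109×12 = 1308 mm². φR_n = 0.90 × 350 × 1308 = 412.0 kN.
Block shear: shear path 1×[42+4×73] = 1×334 mm, A_gv = 4008, A_nv = 1×(334 − 4.5×24)×12 = 2712 mm²; tension to near edge: (27 − 0.5×24)×12 = 180 mm². R_n = min(0.6×450×2712, 0.6×350×4008) + 1.0×450×180 = min(732.24, 841.68) + 81 = 813.24 kN. φR_n = 0.75 × 813.24 = 609.9 kN.
Governing: min(552.5, 928.3, 412.0, 609.9) = 412.0 kN → gross-section yield.

412.0 kN (gross-section yield governs)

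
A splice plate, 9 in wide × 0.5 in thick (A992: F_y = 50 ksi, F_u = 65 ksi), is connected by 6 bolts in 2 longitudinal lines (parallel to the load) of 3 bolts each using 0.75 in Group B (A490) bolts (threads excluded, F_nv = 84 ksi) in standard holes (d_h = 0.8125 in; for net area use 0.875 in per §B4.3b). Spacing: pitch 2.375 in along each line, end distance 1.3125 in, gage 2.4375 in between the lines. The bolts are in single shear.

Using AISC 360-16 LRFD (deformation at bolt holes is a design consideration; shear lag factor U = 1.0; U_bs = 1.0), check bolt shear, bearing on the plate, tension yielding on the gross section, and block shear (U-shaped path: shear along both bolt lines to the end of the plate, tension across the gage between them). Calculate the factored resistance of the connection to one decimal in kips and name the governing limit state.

Bolt shear: A_b = π(0.75)²/4 = 0.44179 in². φR_n = 0.75 × 84 × 0.44179 × 6 × 1 = 167.0 kips.
Bearing (0.5 in plate, F_u = 65 ksi): end bolts L_c = 1.3125 − 0.8125/2 = 0.90625, R_n = min(1.2×0.90625×0.5×65, 2.4×0.75×0.5×65) = 35.344 kips/bolt; interior L_c = 2.375 − 0.8125 = 1.5625, R_n = 58.5 kips/bolt. φR_n = 0.75 × (2×35.344 + 4×58.5) = 228.5 kips.
Tension yield (gross): A_g = 9×0.5 = 4.5 in². φR_n = 0.90 × 50 × 4.5 = 202.5 kips.
Block shear: shear path 2×[1.3125+2×2.375] = 2×6.0625 in, A_gv = 6.0625, A_nv = 2×(6.0625 − 2.5×0.875)×0.5 = 3.875 in²; tension across gage: (2.4375 − 1×0.875)×0.5 = 0.78125 in². R_n = min(0.6×65×3.875, 0.6×50×6.0625) + 1.0×65×0.78125 = min(151.13, 181.88) + 50.781 = 201.91 kips. φR_n = 0.75 × 201.91 = 151.4 kips.
Governing: min(167.0, 228.5, 202.5, 151.4) = 151.4 kips → block shear.

151.4 kips (block shear governs)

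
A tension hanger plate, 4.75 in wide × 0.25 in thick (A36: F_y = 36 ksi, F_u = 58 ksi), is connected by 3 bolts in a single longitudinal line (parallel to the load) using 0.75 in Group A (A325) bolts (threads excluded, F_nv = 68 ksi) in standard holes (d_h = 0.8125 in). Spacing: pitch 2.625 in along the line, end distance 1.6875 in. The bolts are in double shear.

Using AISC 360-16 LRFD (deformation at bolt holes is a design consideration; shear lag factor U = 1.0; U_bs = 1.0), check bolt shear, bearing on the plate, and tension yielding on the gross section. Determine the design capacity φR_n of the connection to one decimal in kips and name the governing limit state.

Bolt shear: A_b = π(0.75)²/4 = 0.44179 in². φR_n = 0.75 × 68 × 0.44179 × 3 × 2 = 135.2 kips.
Bearing (0.25 in plate, F_u = 58 ksi): end bolts L_c = 1.6875 − 0.8125/2 = 1.28125, R_n = min(1.2×1.28125×0.25×58, 2.4×0.75×0.25×58) = 22.294 kips/bolt; interior L_c = 2.625 − 0.8125 = 1.8125, R_n = 26.1 kips/bolt. φR_n = 0.75 × (1×22.294 + 2×26.1) = 55.9 kips.
Tension yield (gross): A_g = 4.75×0.25 = 1.1875 in². φR_n = 0.90 × 36 × 1.1875 = 38.5 kips.
Governing: min(135.2, 55.9, 38.5) = 38.5 kips → gross-section yield.

38.5 kips (gross-section yield governs)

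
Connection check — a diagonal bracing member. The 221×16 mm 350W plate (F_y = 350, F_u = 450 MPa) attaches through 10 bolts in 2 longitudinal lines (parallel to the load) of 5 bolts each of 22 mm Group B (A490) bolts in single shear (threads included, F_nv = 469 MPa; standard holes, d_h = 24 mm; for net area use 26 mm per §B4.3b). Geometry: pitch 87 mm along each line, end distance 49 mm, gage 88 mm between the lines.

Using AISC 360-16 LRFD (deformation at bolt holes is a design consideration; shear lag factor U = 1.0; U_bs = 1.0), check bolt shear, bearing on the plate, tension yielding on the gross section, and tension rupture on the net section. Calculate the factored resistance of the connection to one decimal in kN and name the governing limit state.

912.6 kN (net-section rupture governs)

Bolt shear: A_b = π(22)²/4 = 380.13 mm². φR_n = 0.75 × 469 × 380.13 × 10 × 1 = 1337.1 kN.
Bearing (16 mm plate, F_u = 450 MPa): end bolts L_c = 49 − 24/2 = 37, R_n = min(1.2×37×16×450, 2.4×22×16×450) = 319.68 kN/bolt; interior L_c = 87 − 24 = 63, R_n = 380.16 kN/bolt. φR_n = 0.75 × (2×319.68 + 8×380.16) = 2760.5 kN.
Tension yield (gross): A_g = 221×16 = 3536 mm². φR_n = 0.90 × 350 × 3536 = 1113.8 kN.
Tension rupture (net): A_n = (221 − 2×26)×16 = 2704 mm² (U = 1.0, A_e = A_n). φR_n = 0.75 × 450 × 2704 = 912.6 kN.
Governing: min(1337.1, 2760.5, 1113.8, 912.6) = 912.6 kN → net-section rupture.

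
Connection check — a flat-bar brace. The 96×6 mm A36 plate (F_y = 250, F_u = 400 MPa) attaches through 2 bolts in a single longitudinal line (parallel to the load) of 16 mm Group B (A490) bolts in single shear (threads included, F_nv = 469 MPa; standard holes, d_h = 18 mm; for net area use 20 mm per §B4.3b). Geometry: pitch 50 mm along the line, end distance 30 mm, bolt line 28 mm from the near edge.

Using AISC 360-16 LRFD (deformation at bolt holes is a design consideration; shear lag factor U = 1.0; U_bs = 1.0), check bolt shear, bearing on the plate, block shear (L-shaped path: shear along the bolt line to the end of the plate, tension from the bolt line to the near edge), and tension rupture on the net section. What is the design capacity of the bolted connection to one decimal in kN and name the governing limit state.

Bolt shear: A_b = π(16)²/4 = 201.06 mm². φR_n = 0.75 × 469 × 201.06 × 2 × 1 = 141.4 kN.
Bearing (6 mm plate, F_u = 400 MPa): end bolts L_c = 30 − 18/2 = 21, R_n = min(1.2×21×6×400, 2.4×16×6×400) = 60.48 kN/bolt; interior L_c = 50 − 18 = 32, R_n = 92.16 kN/bolt. φR_n = 0.75 × (1×60.48 + 1×92.16) = 114.5 kN.
Block shear: shear path 1×[30+1×50] = 1×80 mm, A_gv = 480, A_nv = 1×(80 − 1.5×20)×6 = 300 mm²; tension to near edge: (28 − 0.5×20)×6 = 108 mm². R_n = min(0.6×400×300, 0.6×250×480) + 1.0×400×108 = min(72, 72) + 43.2 = 115.2 kN. φR_n = 0.75 × 115.2 = 86.4 kN.
Tension rupture (net): A_n = (96 − 1×20)×6 = 456 mm² (U = 1.0, A_e = A_n). φR_n = 0.75 × 400 × 456 = 136.8 kN.
Governing: min(141.4, 114.5, 86.4, 136.8) = 86.4 kN → block shear.

86.4 kN (block shear governs)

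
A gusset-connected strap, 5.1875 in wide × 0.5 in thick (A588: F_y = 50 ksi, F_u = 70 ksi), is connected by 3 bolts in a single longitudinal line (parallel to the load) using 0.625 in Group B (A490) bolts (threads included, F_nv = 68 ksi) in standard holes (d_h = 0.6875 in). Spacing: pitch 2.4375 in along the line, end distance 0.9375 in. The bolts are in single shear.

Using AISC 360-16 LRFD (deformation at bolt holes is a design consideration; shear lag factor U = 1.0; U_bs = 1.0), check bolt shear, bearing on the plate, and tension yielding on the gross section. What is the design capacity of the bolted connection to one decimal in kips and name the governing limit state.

Bolt shear: A_b = π(0.625)²/4 = 0.3068 in². φR_n = 0.75 × 68 × 0.3068 × 3 × 1 = 46.9 kips.
Bearing (0.5 in plate, F_u = 70 ksi): end bolts L_c = 0.9375 − 0.6875/2 = 0.59375, R_n = min(1.2×0.59375×0.5×70, 2.4×0.625×0.5×70) = 24.938 kips/bolt; interior L_c = 2.4375 − 0.6875 = 1.75, R_n = 52.5 kips/bolt. φR_n = 0.75 × (1×24.938 + 2×52.5) = 97.5 kips.
Tension yield (gross): A_g = 5.1875×0.5 = 2.5938 in². φR_n = 0.90 × 50 × 2.5938 = 116.7 kips.
Governing: min(46.9, 97.5, 116.7) = 46.9 kips → bolt shear.

46.9 kips (bolt shear governs)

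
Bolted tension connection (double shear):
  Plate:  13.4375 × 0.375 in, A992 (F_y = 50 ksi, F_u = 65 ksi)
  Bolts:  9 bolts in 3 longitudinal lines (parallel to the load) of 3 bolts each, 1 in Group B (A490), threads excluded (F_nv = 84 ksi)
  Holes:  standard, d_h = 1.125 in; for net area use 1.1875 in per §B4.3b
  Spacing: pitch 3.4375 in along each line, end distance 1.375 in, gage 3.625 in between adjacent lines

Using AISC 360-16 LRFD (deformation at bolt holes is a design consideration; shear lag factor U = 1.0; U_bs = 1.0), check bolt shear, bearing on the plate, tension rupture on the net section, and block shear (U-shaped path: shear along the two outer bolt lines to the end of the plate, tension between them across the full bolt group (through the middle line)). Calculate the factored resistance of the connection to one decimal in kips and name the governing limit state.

Bolt shear: A_b = π(1)²/4 = 0.7854 in². φR_n = 0.75 × 84 × 0.7854 × 9 × 2 = 890.6 kips.
Bearing (0.375 in plate, F_u = 65 ksi): end bolts L_c = 1.375 − 1.125/2 = 0.8125, R_n = min(1.2×0.8125×0.375×65, 2.4×1×0.375×65) = 23.766 kips/bolt; interior L_c = 3.4375 − 1.125 = 2.3125, R_n = 58.5 kips/bolt. φR_n = 0.75 × (3×23.766 + 6×58.5) = 316.7 kips.
Tension rupture (net): A_n = (13.4375 − 3×1.1875)×0.375 = 3.7031 in² (U = 1.0, A_e = A_n). φR_n = 0.75 × 65 × 3.7031 = 180.5 kips.
Block shear: shear path 2×[1.375+2×3.4375] = 2×8.25 in, A_gv = 6.1875, A_nv = 2×(8.25 − 2.5×1.1875)×0.375 = 3.9609 in²; tension across gage: (7.25 − 2×1.1875)×0.375 = 1.8281 in². R_n = min(0.6×65×3.9609, 0.6×50×6.1875) + 1.0×65×1.8281 = min(154.48, 185.63) + 118.83 = 273.31 kips. φR_n = 0.75 × 273.31 = 205.0 kips.
Governing: min(890.6, 316.7, 180.5, 205.0) = 180.5 kips → net-section rupture.

180.5 kips (net-section rupture governs)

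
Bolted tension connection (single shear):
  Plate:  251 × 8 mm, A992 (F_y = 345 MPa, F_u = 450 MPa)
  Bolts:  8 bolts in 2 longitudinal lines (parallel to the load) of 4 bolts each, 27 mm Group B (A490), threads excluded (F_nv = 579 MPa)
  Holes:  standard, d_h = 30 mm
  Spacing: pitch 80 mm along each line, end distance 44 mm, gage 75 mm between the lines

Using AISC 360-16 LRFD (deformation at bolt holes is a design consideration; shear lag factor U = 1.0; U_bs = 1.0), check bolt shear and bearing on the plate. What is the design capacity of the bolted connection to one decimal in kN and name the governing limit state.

1159.9 kN (bearing governs)

Bolt shear: A_b = π(27)²/4 = 572.56 mm². φR_n = 0.75 × 579 × 572.56 × 8 × 1 = 1989.1 kN.
Bearing (8 mm plate, F_u = 450 MPa): end bolts L_c = 44 − 30/2 = 29, R_n = min(1.2×29×8×450, 2.4×27×8×450) = 125.28 kN/bolt; interior L_c = 80 − 30 = 50, R_n = 216 kN/bolt. φR_n = 0.75 × (2×125.28 + 6×216) = 1159.9 kN.
Governing: min(1989.1, 1159.9) = 1159.9 kN → bearing.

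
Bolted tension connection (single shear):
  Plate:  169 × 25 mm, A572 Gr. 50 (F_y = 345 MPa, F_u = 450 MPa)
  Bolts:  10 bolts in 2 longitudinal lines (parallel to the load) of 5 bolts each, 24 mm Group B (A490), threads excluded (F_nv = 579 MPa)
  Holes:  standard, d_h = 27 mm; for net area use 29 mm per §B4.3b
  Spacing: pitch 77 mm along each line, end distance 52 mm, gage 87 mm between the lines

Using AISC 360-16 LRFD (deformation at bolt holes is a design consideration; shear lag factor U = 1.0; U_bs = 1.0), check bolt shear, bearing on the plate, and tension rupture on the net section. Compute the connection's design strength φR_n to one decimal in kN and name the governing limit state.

936.6 kN (net-section rupture governs)

Bolt shear: A_b = π(24)²/4 = 452.39 mm². φR_n = 0.75 × 579 × 452.39 × 10 × 1 = 1964.5 kN.
Bearing (25 mm plate, F_u = 450 MPa): end bolts L_c = 52 − 27/2 = 38.5, R_n = min(1.2×38.5×25×450, 2.4×24×25×450) = 519.75 kN/bolt; interior L_c = 77 − 27 = 50, R_n = 648 kN/bolt. φR_n = 0.75 × (2×519.75 + 8×648) = 4667.6 kN.
Tension rupture (net): A_n = (169 − 2×29)×25 = 2775 mm² (U = 1.0, A_e = A_n). φR_n = 0.75 × 450 × 2775 = 936.6 kN.
Governing: min(1964.5, 4667.6, 936.6) = 936.6 kN → net-section rupture.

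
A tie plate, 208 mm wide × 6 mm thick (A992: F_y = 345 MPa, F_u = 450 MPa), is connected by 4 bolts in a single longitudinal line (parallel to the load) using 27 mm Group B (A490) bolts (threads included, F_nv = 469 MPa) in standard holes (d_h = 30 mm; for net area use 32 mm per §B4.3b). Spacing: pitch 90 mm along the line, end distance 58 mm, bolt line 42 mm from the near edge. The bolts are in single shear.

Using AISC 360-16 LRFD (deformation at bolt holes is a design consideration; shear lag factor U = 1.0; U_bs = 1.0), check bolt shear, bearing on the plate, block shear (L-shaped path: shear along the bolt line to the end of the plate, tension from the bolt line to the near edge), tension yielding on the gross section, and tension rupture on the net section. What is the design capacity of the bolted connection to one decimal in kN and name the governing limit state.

315.1 kN (block shear governs)

Bolt shear: A_b = π(27)²/4 = 572.56 mm². φR_n = 0.75 × 469 × 572.56 × 4 × 1 = 805.6 kN.
Bearing (6 mm plate, F_u = 450 MPa): end bolts L_c = 58 − 30/2 = 43, R_n = min(1.2×43×6×450, 2.4×27×6×450) = 139.32 kN/bolt; interior L_c = 90 − 30 = 60, R_n = 174.96 kN/bolt. φR_n = 0.75 × (1×139.32 + 3×174.96) = 498.2 kN.
Block shear: shear path 1×[58+3×90] = 1×328 mm, A_gv = 1968, A_nv = 1×(328 − 3.5×32)×6 = 1296 mm²; tension to near edge: (42 − 0.5×32)×6 = 156 mm². R_n = min(0.6×450×1296, 0.6×345×1968) + 1.0×450×156 = min(349.92, 407.38) + 70.2 = 420.12 kN. φR_n = 0.75 × 420.12 = 315.1 kN.
Tension yield (gross): A_g = 208×6 = 1248 mm². φR_n = 0.90 × 345 × 1248 = 387.5 kN.
Tension rupture (net): A_n = (208 − 1×32)×6 = 1056 mm² (U = 1.0, A_e = A_n). φR_n = 0.75 × 450 × 1056 = 356.4 kN.
Governing: min(805.6, 498.2, 315.1, 387.5, 356.4) = 315.1 kN → block shear.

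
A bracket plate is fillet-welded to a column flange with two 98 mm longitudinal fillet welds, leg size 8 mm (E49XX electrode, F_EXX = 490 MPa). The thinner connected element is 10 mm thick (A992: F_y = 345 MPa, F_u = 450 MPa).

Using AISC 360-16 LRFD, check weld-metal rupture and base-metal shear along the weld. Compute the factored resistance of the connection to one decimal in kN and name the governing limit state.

Weld metal: throat = 0.707×8 = 5.656 mm, L = 2×98 = 196 mm. φR_n = 0.75 × 0.6 × 490 × 5.656 × 196 = 244.4 kN.
Base metal shear (10 mm plate): yield φR_n = 1.0×0.6×345×10×196 = 405.7 kN; rupture φR_n = 0.75×0.6×450×10×196 = 396.9 kN; take 396.9 kN (rupture).
Governing: min(244.4, 396.9) = 244.4 kN → weld metal.

244.4 kN (weld metal governs)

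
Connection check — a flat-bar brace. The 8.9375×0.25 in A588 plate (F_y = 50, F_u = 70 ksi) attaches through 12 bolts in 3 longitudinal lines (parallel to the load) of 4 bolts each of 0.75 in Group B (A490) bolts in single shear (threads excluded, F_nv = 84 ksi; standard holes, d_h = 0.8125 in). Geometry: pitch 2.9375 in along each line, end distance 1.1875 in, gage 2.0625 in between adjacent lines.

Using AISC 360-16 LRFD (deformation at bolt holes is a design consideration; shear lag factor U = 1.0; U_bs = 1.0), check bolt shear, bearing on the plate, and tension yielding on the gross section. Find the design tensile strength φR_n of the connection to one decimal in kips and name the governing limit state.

Bolt shear: A_b = π(0.75)²/4 = 0.44179 in². φR_n = 0.75 × 84 × 0.44179 × 12 × 1 = 334.0 kips.
Bearing (0.25 in plate, F_u = 70 ksi): end bolts L_c = 1.1875 − 0.8125/2 = 0.78125, R_n = min(1.2×0.78125×0.25×70, 2.4×0.75×0.25×70) = 16.406 kips/bolt; interior L_c = 2.9375 − 0.8125 = 2.125, R_n = 31.5 kips/bolt. φR_n = 0.75 × (3×16.406 + 9×31.5) = 249.5 kips.
Tension yield (gross): A_g = 8.9375×0.25 = 2.2344 in². φR_n = 0.90 × 50 × 2.2344 = 100.5 kips.
Governing: min(334.0, 249.5, 100.5) = 100.5 kips → gross-section yield.

100.5 kips (gross-section yield governs)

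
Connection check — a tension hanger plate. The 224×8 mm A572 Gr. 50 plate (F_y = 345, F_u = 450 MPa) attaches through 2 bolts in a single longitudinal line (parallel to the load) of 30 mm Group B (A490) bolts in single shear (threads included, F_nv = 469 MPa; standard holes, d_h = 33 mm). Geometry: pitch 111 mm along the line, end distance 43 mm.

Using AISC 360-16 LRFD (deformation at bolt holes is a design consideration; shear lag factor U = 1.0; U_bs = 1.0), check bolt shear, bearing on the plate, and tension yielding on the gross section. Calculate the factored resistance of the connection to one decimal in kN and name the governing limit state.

280.3 kN (bearing governs)

Bolt shear: A_b = π(30)²/4 = 706.86 mm². φR_n = 0.75 × 469 × 706.86 × 2 × 1 = 497.3 kN.
Bearing (8 mm plate, F_u = 450 MPa): end bolts L_c = 43 − 33/2 = 26.5, R_n = min(1.2×26.5×8×450, 2.4×30×8×450) = 114.48 kN/bolt; interior L_c = 111 − 33 = 78, R_n = 259.2 kN/bolt. φR_n = 0.75 × (1×114.48 + 1×259.2) = 280.3 kN.
Tension yield (gross): A_g = 224×8 = 1792 mm². φR_n = 0.90 × 345 × 1792 = 556.4 kN.
Governing: min(497.3, 280.3, 556.4) = 280.3 kN → bearing.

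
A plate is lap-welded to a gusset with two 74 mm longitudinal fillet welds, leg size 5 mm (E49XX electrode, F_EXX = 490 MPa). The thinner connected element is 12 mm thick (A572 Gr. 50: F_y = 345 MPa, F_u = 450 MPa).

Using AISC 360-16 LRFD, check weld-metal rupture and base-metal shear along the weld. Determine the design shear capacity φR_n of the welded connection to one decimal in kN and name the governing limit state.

115.4 kN (weld metal governs)

Weld metal: throat = 0.707×5 = 3.535 mm, L = 2×74 = 148 mm. φR_n = 0.75 × 0.6 × 490 × 3.535 × 148 = 115.4 kN.
Base metal shear (12 mm plate): yield φR_n = 1.0×0.6×345×12×148 = 367.6 kN; rupture φR_n = 0.75×0.6×450×12×148 = 359.6 kN; take 359.6 kN (rupture).
Governing: min(115.4, 359.6) = 115.4 kN → weld metal.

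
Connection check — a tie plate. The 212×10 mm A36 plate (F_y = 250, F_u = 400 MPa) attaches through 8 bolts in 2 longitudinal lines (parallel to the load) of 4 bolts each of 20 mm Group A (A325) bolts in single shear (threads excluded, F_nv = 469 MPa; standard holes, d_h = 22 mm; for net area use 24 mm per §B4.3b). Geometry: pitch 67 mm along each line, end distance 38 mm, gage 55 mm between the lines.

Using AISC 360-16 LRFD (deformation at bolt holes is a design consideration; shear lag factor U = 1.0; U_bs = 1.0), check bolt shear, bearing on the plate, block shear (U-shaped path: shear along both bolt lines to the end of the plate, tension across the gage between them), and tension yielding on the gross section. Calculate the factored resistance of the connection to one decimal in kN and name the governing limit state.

477.0 kN (gross-section yield governs)

Bolt shear: A_b = π(20)²/4 = 314.16 mm². φR_n = 0.75 × 469 × 314.16 × 8 × 1 = 884.0 kN.
Bearing (10 mm plate, F_u = 400 MPa): end bolts L_c = 38 − 22/2 = 27, R_n = min(1.2×27×10×400, 2.4×20×10×400) = 129.6 kN/bolt; interior L_c = 67 − 22 = 45, R_n = 192 kN/bolt. φR_n = 0.75 × (2×129.6 + 6×192) = 1058.4 kN.
Block shear: shear path 2×[38+3×67] = 2×239 mm, A_gv = 4780, A_nv = 2×(239 − 3.5×24)×10 = 3100 mm²; tension across gage: (55 − 1×24)×10 = 310 mm². R_n = min(0.6×400×3100, 0.6×250×4780) + 1.0×400×310 = min(744, 717) + 124 = 841 kN. φR_n = 0.75 × 841 = 630.8 kN.
Tension yield (gross): A_g = 212×10 = 2120 mm². φR_n = 0.90 × 250 × 2120 = 477.0 kN.
Governing: min(884.0, 1058.4, 630.8, 477.0) = 477.0 kN → gross-section yield.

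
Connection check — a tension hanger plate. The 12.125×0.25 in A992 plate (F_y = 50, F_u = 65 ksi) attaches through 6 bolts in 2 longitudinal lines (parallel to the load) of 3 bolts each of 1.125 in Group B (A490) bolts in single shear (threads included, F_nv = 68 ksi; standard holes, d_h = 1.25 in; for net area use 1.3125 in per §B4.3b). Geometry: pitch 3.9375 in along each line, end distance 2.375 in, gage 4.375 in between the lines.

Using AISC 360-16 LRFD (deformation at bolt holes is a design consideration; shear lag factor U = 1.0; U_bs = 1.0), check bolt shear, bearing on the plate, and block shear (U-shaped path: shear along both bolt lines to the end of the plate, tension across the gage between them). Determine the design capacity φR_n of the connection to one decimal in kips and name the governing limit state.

Bolt shear: A_b = π(1.125)²/4 = 0.99402 in². φR_n = 0.75 × 68 × 0.99402 × 6 × 1 = 304.2 kips.
Bearing (0.25 in plate, F_u = 65 ksi): end bolts L_c = 2.375 − 1.25/2 = 1.75, R_n = min(1.2×1.75×0.25×65, 2.4×1.125×0.25×65) = 34.125 kips/bolt; interior L_c = 3.9375 − 1.25 = 2.6875, R_n = 43.875 kips/bolt. φR_n = 0.75 × (2×34.125 + 4×43.875) = 182.8 kips.
Block shear: shear path 2×[2.375+2×3.9375] = 2×10.25 in, A_gv = 5.125, A_nv = 2×(10.25 − 2.5×1.3125)×0.25 = 3.4844 in²; tension across gage: (4.375 − 1×1.3125)×0.25 = 0.76563 in². R_n = min(0.6×65×3.4844, 0.6×50×5.125) + 1.0×65×0.76563 = min(135.89, 153.75) + 49.766 = 185.66 kips. φR_n = 0.75 × 185.66 = 139.2 kips.
Governing: min(304.2, 182.8, 139.2) = 139.2 kips → block shear.

139.2 kips (block shear governs)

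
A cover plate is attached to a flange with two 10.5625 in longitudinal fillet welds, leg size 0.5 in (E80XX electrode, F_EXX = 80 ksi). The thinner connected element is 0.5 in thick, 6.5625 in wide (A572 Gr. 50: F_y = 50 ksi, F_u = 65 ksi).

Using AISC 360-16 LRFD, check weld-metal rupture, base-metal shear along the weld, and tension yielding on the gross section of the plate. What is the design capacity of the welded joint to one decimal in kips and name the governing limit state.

147.7 kips (gross-section yield governs)

Weld metal: throat = 0.707×0.5 = 0.3535 in, L = 2×10.5625 = 21.125 in. φR_n = 0.75 × 0.6 × 80 × 0.3535 × 21.125 = 268.8 kips.
Base metal shear (0.5 in plate): yield φR_n = 1.0×0.6×50×0.5×21.125 = 316.9 kips; rupture φR_n = 0.75×0.6×65×0.5×21.125 = 309.0 kips; take 309.0 kips (rupture).
Tension yield (gross): A_g = 6.5625×0.5 = 3.2813 in². φR_n = 0.90 × 50 × 3.2813 = 147.7 kips.
Governing: min(268.8, 309.0, 147.7) = 147.7 kips → gross-section yield.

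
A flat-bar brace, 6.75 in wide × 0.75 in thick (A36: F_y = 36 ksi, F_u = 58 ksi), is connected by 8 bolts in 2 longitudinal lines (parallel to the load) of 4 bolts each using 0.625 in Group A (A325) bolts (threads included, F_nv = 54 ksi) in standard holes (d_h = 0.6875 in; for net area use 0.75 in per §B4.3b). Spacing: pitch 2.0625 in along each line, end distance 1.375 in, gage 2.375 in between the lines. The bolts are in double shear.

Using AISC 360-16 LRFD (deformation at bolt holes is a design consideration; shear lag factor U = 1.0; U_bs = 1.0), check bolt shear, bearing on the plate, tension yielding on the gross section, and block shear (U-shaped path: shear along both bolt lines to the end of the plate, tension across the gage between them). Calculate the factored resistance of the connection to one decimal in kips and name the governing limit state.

Bolt shear: A_b = π(0.625)²/4 = 0.3068 in². φR_n = 0.75 × 54 × 0.3068 × 8 × 2 = 198.8 kips.
Bearing (0.75 in plate, F_u = 58 ksi): end bolts L_c = 1.375 − 0.6875/2 = 1.03125, R_n = min(1.2×1.03125×0.75×58, 2.4×0.625×0.75×58) = 53.831 kips/bolt; interior L_c = 2.0625 − 0.6875 = 1.375, R_n = 65.25 kips/bolt. φR_n = 0.75 × (2×53.831 + 6×65.25) = 374.4 kips.
Tension yield (gross): A_g = 6.75×0.75 = 5.0625 in². φR_n = 0.90 × 36 × 5.0625 = 164.0 kips.
Block shear: shear path 2×[1.375+3×2.0625] = 2×7.5625 in, A_gv = 11.344, A_nv = 2×(7.5625 − 3.5×0.75)×0.75 = 7.4063 in²; tension across gage: (2.375 − 1×0.75)×0.75 = 1.2188 in². R_n = min(0.6×58×7.4063, 0.6×36×11.344) + 1.0×58×1.2188 = min(257.74, 245.03) + 70.69 = 315.72 kips. φR_n = 0.75 × 315.72 = 236.8 kips.
Governing: min(198.8, 374.4, 164.0, 236.8) = 164.0 kips → gross-section yield.

164.0 kips (gross-section yield governs)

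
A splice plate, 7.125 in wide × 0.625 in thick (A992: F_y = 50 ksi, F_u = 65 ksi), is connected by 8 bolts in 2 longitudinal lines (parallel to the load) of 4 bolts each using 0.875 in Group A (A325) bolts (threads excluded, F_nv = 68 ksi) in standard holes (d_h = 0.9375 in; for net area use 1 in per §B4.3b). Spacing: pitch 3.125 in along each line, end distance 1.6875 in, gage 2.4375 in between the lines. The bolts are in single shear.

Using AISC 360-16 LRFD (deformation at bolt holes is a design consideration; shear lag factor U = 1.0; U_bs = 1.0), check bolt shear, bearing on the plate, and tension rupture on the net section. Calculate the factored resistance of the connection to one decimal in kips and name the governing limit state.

156.2 kips (net-section rupture governs)

Bolt shear: A_b = π(0.875)²/4 = 0.60132 in². φR_n = 0.75 × 68 × 0.60132 × 8 × 1 = 245.3 kips.
Bearing (0.625 in plate, F_u = 65 ksi): end bolts L_c = 1.6875 − 0.9375/2 = 1.21875, R_n = min(1.2×1.21875×0.625×65, 2.4×0.875×0.625×65) = 59.414 kips/bolt; interior L_c = 3.125 − 0.9375 = 2.1875, R_n = 85.313 kips/bolt. φR_n = 0.75 × (2×59.414 + 6×85.313) = 473.0 kips.
Tension rupture (net): A_n = (7.125 − 2×1)×0.625 = 3.2031 in² (U = 1.0, A_e = A_n). φR_n = 0.75 × 65 × 3.2031 = 156.2 kips.
Governing: min(245.3, 473.0, 156.2) = 156.2 kips → net-section rupture.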